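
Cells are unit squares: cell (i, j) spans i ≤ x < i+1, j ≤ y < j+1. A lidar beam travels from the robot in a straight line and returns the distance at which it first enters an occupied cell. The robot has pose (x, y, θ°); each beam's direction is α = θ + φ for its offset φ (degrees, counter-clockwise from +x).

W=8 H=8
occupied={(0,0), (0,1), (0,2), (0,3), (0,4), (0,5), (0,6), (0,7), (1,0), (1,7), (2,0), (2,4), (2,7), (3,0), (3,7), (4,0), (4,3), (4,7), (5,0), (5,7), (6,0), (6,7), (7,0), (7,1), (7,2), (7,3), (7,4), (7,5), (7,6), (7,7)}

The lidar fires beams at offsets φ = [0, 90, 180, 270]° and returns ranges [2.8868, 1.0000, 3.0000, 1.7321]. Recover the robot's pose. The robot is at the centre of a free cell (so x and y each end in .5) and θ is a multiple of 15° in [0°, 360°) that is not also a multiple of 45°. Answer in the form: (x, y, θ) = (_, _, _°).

Enumerate (i+0.5, j+0.5, θ) over the 34 free cells and 16 admissible headings. For each, cast all 4 beams and compare to the given ranges.
  (5.5, 6.5, 105°): beam 1 = 0.5176 ≠ 2.8868 ✗
  (5.5, 6.5, 120°): beam 1 = 0.5774 ≠ 2.8868 ✗
  (2.5, 2.5, 240°): beam 1 = 1.7321 ≠ 2.8868 ✗
  (1.5, 1.5, 195°): beam 1 = 0.5176 ≠ 2.8868 ✗
  …
  (5.5, 4.5, 120°): r_1=2.8868, r_2=1.0000, r_3=3.0000, r_4=1.7321 — all match ✓
Only this pose fits every beam.

(x, y, θ) = (5.5, 4.5, 120°)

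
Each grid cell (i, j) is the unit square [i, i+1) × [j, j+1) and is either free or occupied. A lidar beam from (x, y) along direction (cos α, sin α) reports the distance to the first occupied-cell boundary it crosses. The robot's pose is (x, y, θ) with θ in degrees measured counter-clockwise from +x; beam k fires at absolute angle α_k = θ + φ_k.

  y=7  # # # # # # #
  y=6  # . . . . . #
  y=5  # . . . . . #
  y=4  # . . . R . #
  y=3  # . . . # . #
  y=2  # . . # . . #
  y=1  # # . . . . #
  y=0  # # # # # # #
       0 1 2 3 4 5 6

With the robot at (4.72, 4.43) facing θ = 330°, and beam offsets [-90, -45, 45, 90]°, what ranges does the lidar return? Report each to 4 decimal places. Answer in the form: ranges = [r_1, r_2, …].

ranges = [0.4965, 0.4452, 1.3252, 2.5600]

beam 1: φ=-90°, α=240°
  cosα=-0.5000 sinα=-0.8660 | (4,4) | tMaxX 1.4400 tMaxY 0.4965 | tΔX 2.0000 tΔY 1.1547
    t=0.4965 [y] (4,3) — stop
  → r_1 = 0.4965
beam 2: φ=-45°, α=285°
  cosα=0.2588 sinα=-0.9659 | (4,4) | tMaxX 1.0818 tMaxY 0.4452 | tΔX 3.8637 tΔY 1.0353
    t=0.4452 [y] (4,3) — stop
  → r_2 = 0.4452
beam 3: φ=45°, α=15°
  cosα=0.9659 sinα=0.2588 | (4,4) | tMaxX 0.2899 tMaxY 2.2023 | tΔX 1.0353 tΔY 3.8637
    t=0.2899 [x] (5,4)
    t=1.3252 [x] (6,4) — stop
  → r_3 = 1.3252
beam 4: φ=90°, α=60°
  cosα=0.5000 sinα=0.8660 | (4,4) | tMaxX 0.5600 tMaxY 0.6582 | tΔX 2.0000 tΔY 1.1547
    t=0.5600 [x] (5,4)
    t=0.6582 [y] (5,5)
    t=1.8129 [y] (5,6)
    t=2.5600 [x] (6,6) — stop
  → r_4 = 2.5600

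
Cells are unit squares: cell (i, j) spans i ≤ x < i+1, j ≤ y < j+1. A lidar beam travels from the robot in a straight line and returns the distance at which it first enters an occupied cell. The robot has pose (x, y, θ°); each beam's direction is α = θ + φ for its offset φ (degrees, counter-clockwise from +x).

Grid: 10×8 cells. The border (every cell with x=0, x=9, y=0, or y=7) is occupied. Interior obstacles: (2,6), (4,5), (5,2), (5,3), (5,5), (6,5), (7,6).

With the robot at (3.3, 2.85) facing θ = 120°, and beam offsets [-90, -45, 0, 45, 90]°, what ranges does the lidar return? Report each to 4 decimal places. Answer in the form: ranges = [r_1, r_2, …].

ranges = [1.9630, 2.7046, 4.6000, 2.3811, 2.6558]

beam 1: φ=-90°, α=30°
  d=(0.8660,0.5000)  start (3,2)  tX=0.8083 tY=0.3000  stride 1/|dx|=1.1547 1/|dy|=2.0000
    cross y-line → (3,3), t=0.3000
    cross x-line → (4,3), t=0.8083
    cross x-line → (5,3), t=1.9630 (wall)
  → r_1 = 1.9630
beam 2: φ=-45°, α=75°
  d=(0.2588,0.9659)  start (3,2)  tX=2.7046 tY=0.1553  stride 1/|dx|=3.8637 1/|dy|=1.0353
    cross y-line → (3,3), t=0.1553
    cross y-line → (3,4), t=1.1906
    cross y-line → (3,5), t=2.2258
    cross x-line → (4,5), t=2.7046 (wall)
  → r_2 = 2.7046
beam 3: φ=0°, α=120°
  d=(-0.5000,0.8660)  start (3,2)  tX=0.6000 tY=0.1732  stride 1/|dx|=2.0000 1/|dy|=1.1547
    cross y-line → (3,3), t=0.1732
    cross x-line → (2,3), t=0.6000
    cross y-line → (2,4), t=1.3279
    cross y-line → (2,5), t=2.4826
    cross x-line → (1,5), t=2.6000
    cross y-line → (1,6), t=3.6373
    cross x-line → (0,6), t=4.6000 (wall)
  → r_3 = 4.6000
beam 4: φ=45°, α=165°
  d=(-0.9659,0.2588)  start (3,2)  tX=0.3106 tY=0.5796  stride 1/|dx|=1.0353 1/|dy|=3.8637
    cross x-line → (2,2), t=0.3106
    cross y-line → (2,3), t=0.5796
    cross x-line → (1,3), t=1.3459
    cross x-line → (0,3), t=2.3811 (wall)
  → r_4 = 2.3811
beam 5: φ=90°, α=210°
  d=(-0.8660,-0.5000)  start (3,2)  tX=0.3464 tY=1.7000  stride 1/|dx|=1.1547 1/|dy|=2.0000
    cross x-line → (2,2), t=0.3464
    cross x-line → (1,2), t=1.5011
    cross y-line → (1,1), t=1.7000
    cross x-line → (0,1), t=2.6558 (wall)
  → r_5 = 2.6558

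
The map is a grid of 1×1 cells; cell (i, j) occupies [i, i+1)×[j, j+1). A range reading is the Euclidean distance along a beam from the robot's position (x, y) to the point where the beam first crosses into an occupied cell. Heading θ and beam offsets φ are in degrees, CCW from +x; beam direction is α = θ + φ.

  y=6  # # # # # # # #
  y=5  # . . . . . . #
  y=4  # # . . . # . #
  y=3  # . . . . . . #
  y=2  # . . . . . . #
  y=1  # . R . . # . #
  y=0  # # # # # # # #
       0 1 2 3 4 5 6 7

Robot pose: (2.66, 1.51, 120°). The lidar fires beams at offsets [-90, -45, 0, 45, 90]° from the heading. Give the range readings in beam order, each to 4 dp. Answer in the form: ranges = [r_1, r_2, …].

ranges = [5.0114, 4.6484, 2.8752, 1.7186, 1.0200]

beam 1: φ=-90°, α=30°
  cosα=0.8660 sinα=0.5000 | (2,1) | tMaxX 0.3926 tMaxY 0.9800 | tΔX 1.1547 tΔY 2.0000
    t=0.3926 [x] (3,1)
    t=0.9800 [y] (3,2)
    t=1.5473 [x] (4,2)
    t=2.7020 [x] (5,2)
    t=2.9800 [y] (5,3)
    t=3.8567 [x] (6,3)
    t=4.9800 [y] (6,4)
    t=5.0114 [x] (7,4) — stop
  → r_1 = 5.0114
beam 2: φ=-45°, α=75°
  cosα=0.2588 sinα=0.9659 | (2,1) | tMaxX 1.3137 tMaxY 0.5073 | tΔX 3.8637 tΔY 1.0353
    t=0.5073 [y] (2,2)
    t=1.3137 [x] (3,2)
    t=1.5426 [y] (3,3)
    t=2.5778 [y] (3,4)
    t=3.6131 [y] (3,5)
    t=4.6484 [y] (3,6) — stop
  → r_2 = 4.6484
beam 3: φ=0°, α=120°
  cosα=-0.5000 sinα=0.8660 | (2,1) | tMaxX 1.3200 tMaxY 0.5658 | tΔX 2.0000 tΔY 1.1547
    t=0.5658 [y] (2,2)
    t=1.3200 [x] (1,2)
    t=1.7205 [y] (1,3)
    t=2.8752 [y] (1,4) — stop
  → r_3 = 2.8752
beam 4: φ=45°, α=165°
  cosα=-0.9659 sinα=0.2588 | (2,1) | tMaxX 0.6833 tMaxY 1.8932 | tΔX 1.0353 tΔY 3.8637
    t=0.6833 [x] (1,1)
    t=1.7186 [x] (0,1) — stop
  → r_4 = 1.7186
beam 5: φ=90°, α=210°
  cosα=-0.8660 sinα=-0.5000 | (2,1) | tMaxX 0.7621 tMaxY 1.0200 | tΔX 1.1547 tΔY 2.0000
    t=0.7621 [x] (1,1)
    t=1.0200 [y] (1,0) — stop
  → r_5 = 1.0200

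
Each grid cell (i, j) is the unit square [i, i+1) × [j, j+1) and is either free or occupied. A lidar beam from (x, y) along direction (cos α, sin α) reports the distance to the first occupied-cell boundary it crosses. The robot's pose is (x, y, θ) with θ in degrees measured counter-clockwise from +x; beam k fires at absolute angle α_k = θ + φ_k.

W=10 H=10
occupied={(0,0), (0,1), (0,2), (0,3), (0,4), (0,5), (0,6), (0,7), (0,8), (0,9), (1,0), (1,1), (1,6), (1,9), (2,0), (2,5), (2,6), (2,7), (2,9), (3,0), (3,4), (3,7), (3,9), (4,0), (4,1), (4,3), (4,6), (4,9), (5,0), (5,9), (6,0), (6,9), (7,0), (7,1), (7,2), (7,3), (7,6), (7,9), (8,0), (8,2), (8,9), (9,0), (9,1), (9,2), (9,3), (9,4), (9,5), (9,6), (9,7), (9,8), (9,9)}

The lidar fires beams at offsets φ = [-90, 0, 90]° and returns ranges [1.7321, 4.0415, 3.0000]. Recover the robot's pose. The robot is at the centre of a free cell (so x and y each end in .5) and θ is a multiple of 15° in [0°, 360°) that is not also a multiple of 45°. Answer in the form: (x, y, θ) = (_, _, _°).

(x, y, θ) = (6.5, 4.5, 150°)

Enumerate (i+0.5, j+0.5, θ) over the 49 free cells and 16 admissible headings. For each, cast all 3 beams and compare to the given ranges.
  (1.5, 8.5, 30°): beam 1 = 1.0000 ≠ 1.7321 ✗
  (4.5, 8.5, 345°): beam 1 = 1.5529 ≠ 1.7321 ✗
  (7.5, 7.5, 285°): beam 1 = 2.5882 ≠ 1.7321 ✗
  …
  (6.5, 4.5, 150°): r_1=1.7321, r_2=4.0415, r_3=3.0000 — all match ✓
Unique over the lattice → pose = (6.5, 4.5, 150°).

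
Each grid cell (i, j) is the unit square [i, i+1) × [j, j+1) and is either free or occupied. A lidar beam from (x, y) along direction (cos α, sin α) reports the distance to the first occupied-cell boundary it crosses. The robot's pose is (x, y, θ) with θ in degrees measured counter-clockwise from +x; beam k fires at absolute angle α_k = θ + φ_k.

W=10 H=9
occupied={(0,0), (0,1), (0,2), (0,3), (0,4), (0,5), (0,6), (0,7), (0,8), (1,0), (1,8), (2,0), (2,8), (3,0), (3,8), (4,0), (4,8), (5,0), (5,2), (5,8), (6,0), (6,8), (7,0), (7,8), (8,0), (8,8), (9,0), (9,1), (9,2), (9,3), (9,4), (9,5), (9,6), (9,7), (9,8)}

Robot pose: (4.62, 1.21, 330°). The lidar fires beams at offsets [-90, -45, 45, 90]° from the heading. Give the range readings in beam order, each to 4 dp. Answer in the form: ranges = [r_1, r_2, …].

beam 1: φ=-90°, α=240°
  cosα=-0.5000 sinα=-0.8660 | (4,1) | tMaxX 1.2400 tMaxY 0.2425 | tΔX 2.0000 tΔY 1.1547
    t=0.2425 [y] (4,0) — stop
  → r_1 = 0.2425
beam 2: φ=-45°, α=285°
  cosα=0.2588 sinα=-0.9659 | (4,1) | tMaxX 1.4682 tMaxY 0.2174 | tΔX 3.8637 tΔY 1.0353
    t=0.2174 [y] (4,0) — stop
  → r_2 = 0.2174
beam 3: φ=45°, α=15°
  cosα=0.9659 sinα=0.2588 | (4,1) | tMaxX 0.3934 tMaxY 3.0523 | tΔX 1.0353 tΔY 3.8637
    t=0.3934 [x] (5,1)
    t=1.4287 [x] (6,1)
    t=2.4640 [x] (7,1)
    t=3.0523 [y] (7,2)
    t=3.4992 [x] (8,2)
    t=4.5345 [x] (9,2) — stop
  → r_3 = 4.5345
beam 4: φ=90°, α=60°
  cosα=0.5000 sinα=0.8660 | (4,1) | tMaxX 0.7600 tMaxY 0.9122 | tΔX 2.0000 tΔY 1.1547
    t=0.7600 [x] (5,1)
    t=0.9122 [y] (5,2) — stop
  → r_4 = 0.9122

ranges = [0.2425, 0.2174, 4.5345, 0.9122]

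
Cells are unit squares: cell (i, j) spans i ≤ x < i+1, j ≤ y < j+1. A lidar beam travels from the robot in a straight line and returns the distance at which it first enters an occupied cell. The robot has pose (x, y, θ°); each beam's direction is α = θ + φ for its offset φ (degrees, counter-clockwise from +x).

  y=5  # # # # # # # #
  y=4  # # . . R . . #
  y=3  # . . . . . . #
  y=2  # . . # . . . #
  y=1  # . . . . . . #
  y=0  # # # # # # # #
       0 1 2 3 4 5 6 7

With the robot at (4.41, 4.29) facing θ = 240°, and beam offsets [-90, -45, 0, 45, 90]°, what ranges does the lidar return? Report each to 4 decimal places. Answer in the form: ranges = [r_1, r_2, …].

ranges = [1.4200, 3.5303, 1.4896, 3.4061, 2.9907]

beam 1: φ=-90°, α=150°
  d=(-0.8660,0.5000)  start (4,4)  tX=0.4734 tY=1.4200  stride 1/|dx|=1.1547 1/|dy|=2.0000
    cross x-line → (3,4), t=0.4734
    cross y-line → (3,5), t=1.4200 (wall)
  → r_1 = 1.4200
beam 2: φ=-45°, α=195°
  d=(-0.9659,-0.2588)  start (4,4)  tX=0.4245 tY=1.1205  stride 1/|dx|=1.0353 1/|dy|=3.8637
    cross x-line → (3,4), t=0.4245
    cross y-line → (3,3), t=1.1205
    cross x-line → (2,3), t=1.4597
    cross x-line → (1,3), t=2.4950
    cross x-line → (0,3), t=3.5303 (wall)
  → r_2 = 3.5303
beam 3: φ=0°, α=240°
  d=(-0.5000,-0.8660)  start (4,4)  tX=0.8200 tY=0.3349  stride 1/|dx|=2.0000 1/|dy|=1.1547
    cross y-line → (4,3), t=0.3349
    cross x-line → (3,3), t=0.8200
    cross y-line → (3,2), t=1.4896 (wall)
  → r_3 = 1.4896
beam 4: φ=45°, α=285°
  d=(0.2588,-0.9659)  start (4,4)  tX=2.2796 tY=0.3002  stride 1/|dx|=3.8637 1/|dy|=1.0353
    cross y-line → (4,3), t=0.3002
    cross y-line → (4,2), t=1.3355
    cross x-line → (5,2), t=2.2796
    cross y-line → (5,1), t=2.3708
    cross y-line → (5,0), t=3.4061 (wall)
  → r_4 = 3.4061
beam 5: φ=90°, α=330°
  d=(0.8660,-0.5000)  start (4,4)  tX=0.6813 tY=0.5800  stride 1/|dx|=1.1547 1/|dy|=2.0000
    cross y-line → (4,3), t=0.5800
    cross x-line → (5,3), t=0.6813
    cross x-line → (6,3), t=1.8360
    cross y-line → (6,2), t=2.5800
    cross x-line → (7,2), t=2.9907 (wall)
  → r_5 = 2.9907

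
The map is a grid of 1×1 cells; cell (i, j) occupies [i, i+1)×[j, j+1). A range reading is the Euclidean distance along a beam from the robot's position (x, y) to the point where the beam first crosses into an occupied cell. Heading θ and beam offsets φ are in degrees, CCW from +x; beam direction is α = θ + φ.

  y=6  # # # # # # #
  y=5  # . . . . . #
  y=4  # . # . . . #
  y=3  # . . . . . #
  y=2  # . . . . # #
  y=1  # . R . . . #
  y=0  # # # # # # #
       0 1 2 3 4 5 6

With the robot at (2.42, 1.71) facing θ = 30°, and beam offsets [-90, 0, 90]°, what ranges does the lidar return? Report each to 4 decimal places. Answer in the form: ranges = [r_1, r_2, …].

ranges = [0.8198, 4.1338, 2.8400]

beam 1: φ=-90°, α=300°
  d=(0.5000,-0.8660)  start (2,1)  tX=1.1600 tY=0.8198  stride 1/|dx|=2.0000 1/|dy|=1.1547
    cross y-line → (2,0), t=0.8198 (wall)
  → r_1 = 0.8198
beam 2: φ=0°, α=30°
  d=(0.8660,0.5000)  start (2,1)  tX=0.6697 tY=0.5800  stride 1/|dx|=1.1547 1/|dy|=2.0000
    cross y-line → (2,2), t=0.5800
    cross x-line → (3,2), t=0.6697
    cross x-line → (4,2), t=1.8244
    cross y-line → (4,3), t=2.5800
    cross x-line → (5,3), t=2.9791
    cross x-line → (6,3), t=4.1338 (wall)
  → r_2 = 4.1338
beam 3: φ=90°, α=120°
  d=(-0.5000,0.8660)  start (2,1)  tX=0.8400 tY=0.3349  stride 1/|dx|=2.0000 1/|dy|=1.1547
    cross y-line → (2,2), t=0.3349
    cross x-line → (1,2), t=0.8400
    cross y-line → (1,3), t=1.4896
    cross y-line → (1,4), t=2.6443
    cross x-line → (0,4), t=2.8400 (wall)
  → r_3 = 2.8400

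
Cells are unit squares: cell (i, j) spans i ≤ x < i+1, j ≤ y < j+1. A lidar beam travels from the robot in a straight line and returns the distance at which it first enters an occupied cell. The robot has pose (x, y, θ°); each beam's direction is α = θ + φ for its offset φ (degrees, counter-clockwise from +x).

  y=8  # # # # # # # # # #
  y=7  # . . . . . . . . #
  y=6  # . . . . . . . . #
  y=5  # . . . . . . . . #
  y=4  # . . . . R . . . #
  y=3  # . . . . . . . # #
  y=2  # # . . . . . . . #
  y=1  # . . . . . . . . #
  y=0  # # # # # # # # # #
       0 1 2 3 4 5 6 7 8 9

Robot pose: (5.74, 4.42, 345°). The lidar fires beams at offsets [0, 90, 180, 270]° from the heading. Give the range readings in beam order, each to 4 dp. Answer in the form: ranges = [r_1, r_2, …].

beam 1: φ=0°, α=345°
  cosα=0.9659 sinα=-0.2588 | (5,4) | tMaxX 0.2692 tMaxY 1.6228 | tΔX 1.0353 tΔY 3.8637
    t=0.2692 [x] (6,4)
    t=1.3044 [x] (7,4)
    t=1.6228 [y] (7,3)
    t=2.3397 [x] (8,3) — stop
  → r_1 = 2.3397
beam 2: φ=90°, α=75°
  cosα=0.2588 sinα=0.9659 | (5,4) | tMaxX 1.0046 tMaxY 0.6005 | tΔX 3.8637 tΔY 1.0353
    t=0.6005 [y] (5,5)
    t=1.0046 [x] (6,5)
    t=1.6357 [y] (6,6)
    t=2.6710 [y] (6,7)
    t=3.7063 [y] (6,8) — stop
  → r_2 = 3.7063
beam 3: φ=180°, α=165°
  cosα=-0.9659 sinα=0.2588 | (5,4) | tMaxX 0.7661 tMaxY 2.2409 | tΔX 1.0353 tΔY 3.8637
    t=0.7661 [x] (4,4)
    t=1.8014 [x] (3,4)
    t=2.2409 [y] (3,5)
    t=2.8367 [x] (2,5)
    t=3.8719 [x] (1,5)
    t=4.9072 [x] (0,5) — stop
  → r_3 = 4.9072
beam 4: φ=270°, α=255°
  cosα=-0.2588 sinα=-0.9659 | (5,4) | tMaxX 2.8591 tMaxY 0.4348 | tΔX 3.8637 tΔY 1.0353
    t=0.4348 [y] (5,3)
    t=1.4701 [y] (5,2)
    t=2.5054 [y] (5,1)
    t=2.8591 [x] (4,1)
    t=3.5406 [y] (4,0) — stop
  → r_4 = 3.5406

ranges = [2.3397, 3.7063, 4.9072, 3.5406]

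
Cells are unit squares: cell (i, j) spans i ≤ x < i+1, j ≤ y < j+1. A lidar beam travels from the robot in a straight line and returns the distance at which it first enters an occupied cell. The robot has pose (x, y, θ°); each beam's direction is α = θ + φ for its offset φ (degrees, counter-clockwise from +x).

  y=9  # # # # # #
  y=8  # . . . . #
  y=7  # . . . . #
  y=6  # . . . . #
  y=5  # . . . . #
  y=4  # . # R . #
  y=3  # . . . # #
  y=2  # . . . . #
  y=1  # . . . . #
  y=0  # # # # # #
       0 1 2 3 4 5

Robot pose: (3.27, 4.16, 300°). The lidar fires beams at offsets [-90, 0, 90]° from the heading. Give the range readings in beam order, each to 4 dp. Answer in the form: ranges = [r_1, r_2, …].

beam 1: φ=-90°, α=210°
  dir = (cos 210°, sin 210°) = (-0.8660, -0.5000); from cell (3,4)
  next x-line at t=0.3118, next y-line at t=0.3200; Δt_x=1.1547, Δt_y=2.0000
    x: enter (2,4) at t=0.3118 ← occupied
  → r_1 = 0.3118
beam 2: φ=0°, α=300°
  dir = (cos 300°, sin 300°) = (0.5000, -0.8660); from cell (3,4)
  next x-line at t=1.4600, next y-line at t=0.1848; Δt_x=2.0000, Δt_y=1.1547
    y: enter (3,3) at t=0.1848
    y: enter (3,2) at t=1.3395
    x: enter (4,2) at t=1.4600
    y: enter (4,1) at t=2.4942
    x: enter (5,1) at t=3.4600 ← occupied
  → r_2 = 3.4600
beam 3: φ=90°, α=30°
  dir = (cos 30°, sin 30°) = (0.8660, 0.5000); from cell (3,4)
  next x-line at t=0.8429, next y-line at t=1.6800; Δt_x=1.1547, Δt_y=2.0000
    x: enter (4,4) at t=0.8429
    y: enter (4,5) at t=1.6800
    x: enter (5,5) at t=1.9976 ← occupied
  → r_3 = 1.9976

ranges = [0.3118, 3.4600, 1.9976]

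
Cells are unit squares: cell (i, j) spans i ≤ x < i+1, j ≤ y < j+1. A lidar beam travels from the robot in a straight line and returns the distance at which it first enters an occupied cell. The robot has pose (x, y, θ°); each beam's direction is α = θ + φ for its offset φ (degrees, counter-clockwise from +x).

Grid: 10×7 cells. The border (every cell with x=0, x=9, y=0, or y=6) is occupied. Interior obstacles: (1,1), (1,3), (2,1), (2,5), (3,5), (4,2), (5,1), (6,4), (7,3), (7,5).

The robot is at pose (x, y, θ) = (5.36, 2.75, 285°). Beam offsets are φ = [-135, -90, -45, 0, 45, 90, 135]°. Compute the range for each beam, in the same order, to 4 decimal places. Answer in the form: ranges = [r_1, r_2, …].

ranges = [0.4157, 0.3727, 0.7200, 0.7765, 3.5000, 1.6979, 1.4434]

beam 1: φ=-135°, α=150°
  dir = (cos 150°, sin 150°) = (-0.8660, 0.5000); from cell (5,2)
  next x-line at t=0.4157, next y-line at t=0.5000; Δt_x=1.1547, Δt_y=2.0000
    x: enter (4,2) at t=0.4157 ← occupied
  → r_1 = 0.4157
beam 2: φ=-90°, α=195°
  dir = (cos 195°, sin 195°) = (-0.9659, -0.2588); from cell (5,2)
  next x-line at t=0.3727, next y-line at t=2.8978; Δt_x=1.0353, Δt_y=3.8637
    x: enter (4,2) at t=0.3727 ← occupied
  → r_2 = 0.3727
beam 3: φ=-45°, α=240°
  dir = (cos 240°, sin 240°) = (-0.5000, -0.8660); from cell (5,2)
  next x-line at t=0.7200, next y-line at t=0.8660; Δt_x=2.0000, Δt_y=1.1547
    x: enter (4,2) at t=0.7200 ← occupied
  → r_3 = 0.7200
beam 4: φ=0°, α=285°
  dir = (cos 285°, sin 285°) = (0.2588, -0.9659); from cell (5,2)
  next x-line at t=2.4728, next y-line at t=0.7765; Δt_x=3.8637, Δt_y=1.0353
    y: enter (5,1) at t=0.7765 ← occupied
  → r_4 = 0.7765
beam 5: φ=45°, α=330°
  dir = (cos 330°, sin 330°) = (0.8660, -0.5000); from cell (5,2)
  next x-line at t=0.7390, next y-line at t=1.5000; Δt_x=1.1547, Δt_y=2.0000
    x: enter (6,2) at t=0.7390
    y: enter (6,1) at t=1.5000
    x: enter (7,1) at t=1.8937
    x: enter (8,1) at t=3.0484
    y: enter (8,0) at t=3.5000 ← occupied
  → r_5 = 3.5000
beam 6: φ=90°, α=15°
  dir = (cos 15°, sin 15°) = (0.9659, 0.2588); from cell (5,2)
  next x-line at t=0.6626, next y-line at t=0.9659; Δt_x=1.0353, Δt_y=3.8637
    x: enter (6,2) at t=0.6626
    y: enter (6,3) at t=0.9659
    x: enter (7,3) at t=1.6979 ← occupied
  → r_6 = 1.6979
beam 7: φ=135°, α=60°
  dir = (cos 60°, sin 60°) = (0.5000, 0.8660); from cell (5,2)
  next x-line at t=1.2800, next y-line at t=0.2887; Δt_x=2.0000, Δt_y=1.1547
    y: enter (5,3) at t=0.2887
    x: enter (6,3) at t=1.2800
    y: enter (6,4) at t=1.4434 ← occupied
  → r_7 = 1.4434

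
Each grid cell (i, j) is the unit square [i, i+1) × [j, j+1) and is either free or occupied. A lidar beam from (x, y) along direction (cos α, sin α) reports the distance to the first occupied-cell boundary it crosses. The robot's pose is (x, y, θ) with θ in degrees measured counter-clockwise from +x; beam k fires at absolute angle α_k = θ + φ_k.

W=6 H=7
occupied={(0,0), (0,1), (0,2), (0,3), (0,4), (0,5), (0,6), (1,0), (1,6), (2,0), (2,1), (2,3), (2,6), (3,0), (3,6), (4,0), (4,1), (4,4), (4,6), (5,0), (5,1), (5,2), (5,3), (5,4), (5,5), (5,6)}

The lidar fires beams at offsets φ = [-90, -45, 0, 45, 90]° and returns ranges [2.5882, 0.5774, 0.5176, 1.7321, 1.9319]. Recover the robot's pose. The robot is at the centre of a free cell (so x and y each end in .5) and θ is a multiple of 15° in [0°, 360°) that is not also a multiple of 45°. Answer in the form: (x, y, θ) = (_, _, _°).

Candidates: 16 free-cell centres × 16 headings = 256 poses. Raycast each; keep the one whose scan matches to 4 dp.
  (1.5, 4.5, 120°): beam 1 = 3.0000 ≠ 2.5882 ✗
  (1.5, 5.5, 60°): beam 1 = 2.8868 ≠ 2.5882 ✗
  (3.5, 5.5, 285°): beam 2 = 1.7321 ≠ 0.5774 ✗
  (1.5, 5.5, 120°): beam 1 = 1.0000 ≠ 2.5882 ✗
  …
  (3.5, 3.5, 195°): r_1=2.5882, r_2=0.5774, r_3=0.5176, r_4=1.7321, r_5=1.9319 — all match ✓
No second candidate reproduces the full scan.

(x, y, θ) = (3.5, 3.5, 195°)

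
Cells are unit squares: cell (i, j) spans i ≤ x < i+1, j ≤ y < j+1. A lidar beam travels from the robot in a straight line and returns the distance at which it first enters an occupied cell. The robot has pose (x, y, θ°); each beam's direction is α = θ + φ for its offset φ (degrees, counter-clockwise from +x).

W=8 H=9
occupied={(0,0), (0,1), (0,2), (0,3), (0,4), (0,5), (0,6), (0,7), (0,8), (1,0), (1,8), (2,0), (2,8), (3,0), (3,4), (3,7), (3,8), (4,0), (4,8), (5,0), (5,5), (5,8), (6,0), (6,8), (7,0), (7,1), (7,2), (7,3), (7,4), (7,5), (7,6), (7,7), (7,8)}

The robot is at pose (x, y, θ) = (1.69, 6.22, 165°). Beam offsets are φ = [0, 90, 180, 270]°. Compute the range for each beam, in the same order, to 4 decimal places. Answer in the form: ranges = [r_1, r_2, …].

ranges = [0.7143, 2.6660, 3.4268, 1.8428]

beam 1: φ=0°, α=165°
  d=(-0.9659,0.2588)  start (1,6)  tX=0.7143 tY=3.0137  stride 1/|dx|=1.0353 1/|dy|=3.8637
    cross x-line → (0,6), t=0.7143 (wall)
  → r_1 = 0.7143
beam 2: φ=90°, α=255°
  d=(-0.2588,-0.9659)  start (1,6)  tX=2.6660 tY=0.2278  stride 1/|dx|=3.8637 1/|dy|=1.0353
    cross y-line → (1,5), t=0.2278
    cross y-line → (1,4), t=1.2630
    cross y-line → (1,3), t=2.2983
    cross x-line → (0,3), t=2.6660 (wall)
  → r_2 = 2.6660
beam 3: φ=180°, α=345°
  d=(0.9659,-0.2588)  start (1,6)  tX=0.3209 tY=0.8500  stride 1/|dx|=1.0353 1/|dy|=3.8637
    cross x-line → (2,6), t=0.3209
    cross y-line → (2,5), t=0.8500
    cross x-line → (3,5), t=1.3562
    cross x-line → (4,5), t=2.3915
    cross x-line → (5,5), t=3.4268 (wall)
  → r_3 = 3.4268
beam 4: φ=270°, α=75°
  d=(0.2588,0.9659)  start (1,6)  tX=1.1977 tY=0.8075  stride 1/|dx|=3.8637 1/|dy|=1.0353
    cross y-line → (1,7), t=0.8075
    cross x-line → (2,7), t=1.1977
    cross y-line → (2,8), t=1.8428 (wall)
  → r_4 = 1.8428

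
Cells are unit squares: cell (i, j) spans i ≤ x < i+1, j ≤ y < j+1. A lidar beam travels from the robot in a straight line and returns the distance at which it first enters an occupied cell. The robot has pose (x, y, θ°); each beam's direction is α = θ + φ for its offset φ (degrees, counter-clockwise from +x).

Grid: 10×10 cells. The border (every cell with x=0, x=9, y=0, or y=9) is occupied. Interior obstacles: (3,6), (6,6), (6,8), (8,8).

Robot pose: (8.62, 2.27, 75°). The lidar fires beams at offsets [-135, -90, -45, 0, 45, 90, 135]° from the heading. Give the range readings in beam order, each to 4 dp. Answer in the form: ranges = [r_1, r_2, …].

beam 1: φ=-135°, α=300°
  dir = (cos 300°, sin 300°) = (0.5000, -0.8660); from cell (8,2)
  next x-line at t=0.7600, next y-line at t=0.3118; Δt_x=2.0000, Δt_y=1.1547
    y: enter (8,1) at t=0.3118
    x: enter (9,1) at t=0.7600 ← occupied
  → r_1 = 0.7600
beam 2: φ=-90°, α=345°
  dir = (cos 345°, sin 345°) = (0.9659, -0.2588); from cell (8,2)
  next x-line at t=0.3934, next y-line at t=1.0432; Δt_x=1.0353, Δt_y=3.8637
    x: enter (9,2) at t=0.3934 ← occupied
  → r_2 = 0.3934
beam 3: φ=-45°, α=30°
  dir = (cos 30°, sin 30°) = (0.8660, 0.5000); from cell (8,2)
  next x-line at t=0.4388, next y-line at t=1.4600; Δt_x=1.1547, Δt_y=2.0000
    x: enter (9,2) at t=0.4388 ← occupied
  → r_3 = 0.4388
beam 4: φ=0°, α=75°
  dir = (cos 75°, sin 75°) = (0.2588, 0.9659); from cell (8,2)
  next x-line at t=1.4682, next y-line at t=0.7558; Δt_x=3.8637, Δt_y=1.0353
    y: enter (8,3) at t=0.7558
    x: enter (9,3) at t=1.4682 ← occupied
  → r_4 = 1.4682
beam 5: φ=45°, α=120°
  dir = (cos 120°, sin 120°) = (-0.5000, 0.8660); from cell (8,2)
  next x-line at t=1.2400, next y-line at t=0.8429; Δt_x=2.0000, Δt_y=1.1547
    y: enter (8,3) at t=0.8429
    x: enter (7,3) at t=1.2400
    y: enter (7,4) at t=1.9976
    y: enter (7,5) at t=3.1523
    x: enter (6,5) at t=3.2400
    y: enter (6,6) at t=4.3070 ← occupied
  → r_5 = 4.3070
beam 6: φ=90°, α=165°
  dir = (cos 165°, sin 165°) = (-0.9659, 0.2588); from cell (8,2)
  next x-line at t=0.6419, next y-line at t=2.8205; Δt_x=1.0353, Δt_y=3.8637
    x: enter (7,2) at t=0.6419
    x: enter (6,2) at t=1.6771
    x: enter (5,2) at t=2.7124
    y: enter (5,3) at t=2.8205
    x: enter (4,3) at t=3.7477
    x: enter (3,3) at t=4.7830
    x: enter (2,3) at t=5.8183
    y: enter (2,4) at t=6.6842
    x: enter (1,4) at t=6.8535
    x: enter (0,4) at t=7.8888 ← occupied
  → r_6 = 7.8888
beam 7: φ=135°, α=210°
  dir = (cos 210°, sin 210°) = (-0.8660, -0.5000); from cell (8,2)
  next x-line at t=0.7159, next y-line at t=0.5400; Δt_x=1.1547, Δt_y=2.0000
    y: enter (8,1) at t=0.5400
    x: enter (7,1) at t=0.7159
    x: enter (6,1) at t=1.8706
    y: enter (6,0) at t=2.5400 ← occupied
  → r_7 = 2.5400

ranges = [0.7600, 0.3934, 0.4388, 1.4682, 4.3070, 7.8888, 2.5400]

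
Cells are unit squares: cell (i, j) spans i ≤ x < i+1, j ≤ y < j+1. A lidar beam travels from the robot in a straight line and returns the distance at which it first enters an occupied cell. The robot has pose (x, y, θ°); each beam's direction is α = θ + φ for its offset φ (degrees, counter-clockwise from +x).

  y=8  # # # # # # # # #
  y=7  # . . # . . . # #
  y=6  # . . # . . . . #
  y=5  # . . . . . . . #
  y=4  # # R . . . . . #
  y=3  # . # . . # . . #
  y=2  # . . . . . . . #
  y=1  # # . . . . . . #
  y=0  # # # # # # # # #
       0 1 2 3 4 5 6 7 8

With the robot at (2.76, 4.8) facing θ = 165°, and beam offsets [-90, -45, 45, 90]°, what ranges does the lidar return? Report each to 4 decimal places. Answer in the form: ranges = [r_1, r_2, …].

ranges = [1.2423, 3.5200, 0.8776, 0.8282]

beam 1: φ=-90°, α=75°
  dir = (cos 75°, sin 75°) = (0.2588, 0.9659); from cell (2,4)
  next x-line at t=0.9273, next y-line at t=0.2071; Δt_x=3.8637, Δt_y=1.0353
    y: enter (2,5) at t=0.2071
    x: enter (3,5) at t=0.9273
    y: enter (3,6) at t=1.2423 ← occupied
  → r_1 = 1.2423
beam 2: φ=-45°, α=120°
  dir = (cos 120°, sin 120°) = (-0.5000, 0.8660); from cell (2,4)
  next x-line at t=1.5200, next y-line at t=0.2309; Δt_x=2.0000, Δt_y=1.1547
    y: enter (2,5) at t=0.2309
    y: enter (2,6) at t=1.3856
    x: enter (1,6) at t=1.5200
    y: enter (1,7) at t=2.5403
    x: enter (0,7) at t=3.5200 ← occupied
  → r_2 = 3.5200
beam 3: φ=45°, α=210°
  dir = (cos 210°, sin 210°) = (-0.8660, -0.5000); from cell (2,4)
  next x-line at t=0.8776, next y-line at t=1.6000; Δt_x=1.1547, Δt_y=2.0000
    x: enter (1,4) at t=0.8776 ← occupied
  → r_3 = 0.8776
beam 4: φ=90°, α=255°
  dir = (cos 255°, sin 255°) = (-0.2588, -0.9659); from cell (2,4)
  next x-line at t=2.9364, next y-line at t=0.8282; Δt_x=3.8637, Δt_y=1.0353
    y: enter (2,3) at t=0.8282 ← occupied
  → r_4 = 0.8282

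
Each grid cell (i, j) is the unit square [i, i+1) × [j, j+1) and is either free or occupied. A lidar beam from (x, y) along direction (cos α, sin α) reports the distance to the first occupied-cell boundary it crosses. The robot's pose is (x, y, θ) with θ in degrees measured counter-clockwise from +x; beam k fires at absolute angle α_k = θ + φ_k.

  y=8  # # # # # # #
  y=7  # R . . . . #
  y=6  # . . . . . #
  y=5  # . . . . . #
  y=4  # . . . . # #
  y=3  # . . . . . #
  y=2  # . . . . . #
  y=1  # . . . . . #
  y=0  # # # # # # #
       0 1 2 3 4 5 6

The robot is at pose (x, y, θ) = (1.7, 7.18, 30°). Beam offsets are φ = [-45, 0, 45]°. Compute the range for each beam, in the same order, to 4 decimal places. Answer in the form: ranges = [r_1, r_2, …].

beam 1: φ=-45°, α=345°
  cosα=0.9659 sinα=-0.2588 | (1,7) | tMaxX 0.3106 tMaxY 0.6955 | tΔX 1.0353 tΔY 3.8637
    t=0.3106 [x] (2,7)
    t=0.6955 [y] (2,6)
    t=1.3459 [x] (3,6)
    t=2.3811 [x] (4,6)
    t=3.4164 [x] (5,6)
    t=4.4517 [x] (6,6) — stop
  → r_1 = 4.4517
beam 2: φ=0°, α=30°
  cosα=0.8660 sinα=0.5000 | (1,7) | tMaxX 0.3464 tMaxY 1.6400 | tΔX 1.1547 tΔY 2.0000
    t=0.3464 [x] (2,7)
    t=1.5011 [x] (3,7)
    t=1.6400 [y] (3,8) — stop
  → r_2 = 1.6400
beam 3: φ=45°, α=75°
  cosα=0.2588 sinα=0.9659 | (1,7) | tMaxX 1.1591 tMaxY 0.8489 | tΔX 3.8637 tΔY 1.0353
    t=0.8489 [y] (1,8) — stop
  → r_3 = 0.8489

ranges = [4.4517, 1.6400, 0.8489]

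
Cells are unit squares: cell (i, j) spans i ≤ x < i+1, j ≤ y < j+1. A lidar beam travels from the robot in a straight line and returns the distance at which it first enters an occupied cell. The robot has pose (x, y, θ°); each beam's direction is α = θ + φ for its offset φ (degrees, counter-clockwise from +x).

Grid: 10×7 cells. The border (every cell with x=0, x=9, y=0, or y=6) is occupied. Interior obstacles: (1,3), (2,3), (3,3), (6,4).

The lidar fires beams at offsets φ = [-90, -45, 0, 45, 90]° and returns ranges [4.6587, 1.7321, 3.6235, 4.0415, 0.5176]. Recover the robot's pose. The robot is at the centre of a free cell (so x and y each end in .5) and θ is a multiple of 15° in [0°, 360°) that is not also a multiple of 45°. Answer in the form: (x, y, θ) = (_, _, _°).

(x, y, θ) = (5.5, 4.5, 255°)

Enumerate (i+0.5, j+0.5, θ) over the 36 free cells and 16 admissible headings. For each, cast all 5 beams and compare to the given ranges.
  (4.5, 1.5, 60°): beam 1 = 1.0000 ≠ 4.6587 ✗
  (8.5, 2.5, 345°): beam 1 = 1.5529 ≠ 4.6587 ✗
  (1.5, 1.5, 30°): beam 1 = 0.5774 ≠ 4.6587 ✗
  (3.5, 4.5, 15°): beam 1 = 0.5176 ≠ 4.6587 ✗
  …
  (5.5, 4.5, 255°): r_1=4.6587, r_2=1.7321, r_3=3.6235, r_4=4.0415, r_5=0.5176 — all match ✓
Unique over the lattice → pose = (5.5, 4.5, 255°).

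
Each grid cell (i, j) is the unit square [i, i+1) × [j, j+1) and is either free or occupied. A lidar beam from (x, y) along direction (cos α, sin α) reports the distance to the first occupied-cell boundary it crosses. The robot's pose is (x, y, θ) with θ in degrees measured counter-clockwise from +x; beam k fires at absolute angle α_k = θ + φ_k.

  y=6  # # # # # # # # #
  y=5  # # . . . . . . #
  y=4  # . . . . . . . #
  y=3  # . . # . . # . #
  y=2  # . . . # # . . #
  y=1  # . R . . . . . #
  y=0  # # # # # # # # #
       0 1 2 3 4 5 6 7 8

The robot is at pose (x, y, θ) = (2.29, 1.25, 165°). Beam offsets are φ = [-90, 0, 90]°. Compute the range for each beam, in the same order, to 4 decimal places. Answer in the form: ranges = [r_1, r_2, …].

beam 1: φ=-90°, α=75°
  dir = (cos 75°, sin 75°) = (0.2588, 0.9659); from cell (2,1)
  next x-line at t=2.7432, next y-line at t=0.7765; Δt_x=3.8637, Δt_y=1.0353
    y: enter (2,2) at t=0.7765
    y: enter (2,3) at t=1.8117
    x: enter (3,3) at t=2.7432 ← occupied
  → r_1 = 2.7432
beam 2: φ=0°, α=165°
  dir = (cos 165°, sin 165°) = (-0.9659, 0.2588); from cell (2,1)
  next x-line at t=0.3002, next y-line at t=2.8978; Δt_x=1.0353, Δt_y=3.8637
    x: enter (1,1) at t=0.3002
    x: enter (0,1) at t=1.3355 ← occupied
  → r_2 = 1.3355
beam 3: φ=90°, α=255°
  dir = (cos 255°, sin 255°) = (-0.2588, -0.9659); from cell (2,1)
  next x-line at t=1.1205, next y-line at t=0.2588; Δt_x=3.8637, Δt_y=1.0353
    y: enter (2,0) at t=0.2588 ← occupied
  → r_3 = 0.2588

ranges = [2.7432, 1.3355, 0.2588]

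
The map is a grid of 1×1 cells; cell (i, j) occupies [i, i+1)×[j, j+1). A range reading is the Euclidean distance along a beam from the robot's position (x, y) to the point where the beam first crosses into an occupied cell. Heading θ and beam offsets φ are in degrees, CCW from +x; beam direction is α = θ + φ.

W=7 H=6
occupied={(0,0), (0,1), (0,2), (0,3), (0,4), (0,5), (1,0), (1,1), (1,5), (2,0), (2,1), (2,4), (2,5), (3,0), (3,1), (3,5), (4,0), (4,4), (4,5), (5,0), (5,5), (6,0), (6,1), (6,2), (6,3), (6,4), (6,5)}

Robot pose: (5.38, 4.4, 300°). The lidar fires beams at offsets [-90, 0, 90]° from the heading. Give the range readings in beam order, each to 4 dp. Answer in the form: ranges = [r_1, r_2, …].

beam 1: φ=-90°, α=210°
  direction (-0.8660, -0.5000); cell (5,4); t to first gridline: x 0.4388, y 0.8000 (then +1.1547 / +2.0000)
    (4,4) via x @ 0.4388  # hit
  → r_1 = 0.4388
beam 2: φ=0°, α=300°
  direction (0.5000, -0.8660); cell (5,4); t to first gridline: x 1.2400, y 0.4619 (then +2.0000 / +1.1547)
    (5,3) via y @ 0.4619
    (6,3) via x @ 1.2400  # hit
  → r_2 = 1.2400
beam 3: φ=90°, α=30°
  direction (0.8660, 0.5000); cell (5,4); t to first gridline: x 0.7159, y 1.2000 (then +1.1547 / +2.0000)
    (6,4) via x @ 0.7159  # hit
  → r_3 = 0.7159

ranges = [0.4388, 1.2400, 0.7159]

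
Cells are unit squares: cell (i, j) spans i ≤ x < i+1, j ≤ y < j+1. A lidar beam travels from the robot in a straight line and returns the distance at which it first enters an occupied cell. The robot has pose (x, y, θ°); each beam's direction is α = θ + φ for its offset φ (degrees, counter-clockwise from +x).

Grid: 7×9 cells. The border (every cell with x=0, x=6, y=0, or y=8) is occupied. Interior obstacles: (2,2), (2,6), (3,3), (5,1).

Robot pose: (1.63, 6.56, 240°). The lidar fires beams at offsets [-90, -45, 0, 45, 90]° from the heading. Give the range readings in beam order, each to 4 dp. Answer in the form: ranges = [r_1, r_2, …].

ranges = [0.7275, 0.6522, 1.2600, 3.6856, 0.4272]

beam 1: φ=-90°, α=150°
  cosα=-0.8660 sinα=0.5000 | (1,6) | tMaxX 0.7275 tMaxY 0.8800 | tΔX 1.1547 tΔY 2.0000
    t=0.7275 [x] (0,6) — stop
  → r_1 = 0.7275
beam 2: φ=-45°, α=195°
  cosα=-0.9659 sinα=-0.2588 | (1,6) | tMaxX 0.6522 tMaxY 2.1637 | tΔX 1.0353 tΔY 3.8637
    t=0.6522 [x] (0,6) — stop
  → r_2 = 0.6522
beam 3: φ=0°, α=240°
  cosα=-0.5000 sinα=-0.8660 | (1,6) | tMaxX 1.2600 tMaxY 0.6466 | tΔX 2.0000 tΔY 1.1547
    t=0.6466 [y] (1,5)
    t=1.2600 [x] (0,5) — stop
  → r_3 = 1.2600
beam 4: φ=45°, α=285°
  cosα=0.2588 sinα=-0.9659 | (1,6) | tMaxX 1.4296 tMaxY 0.5798 | tΔX 3.8637 tΔY 1.0353
    t=0.5798 [y] (1,5)
    t=1.4296 [x] (2,5)
    t=1.6150 [y] (2,4)
    t=2.6503 [y] (2,3)
    t=3.6856 [y] (2,2) — stop
  → r_4 = 3.6856
beam 5: φ=90°, α=330°
  cosα=0.8660 sinα=-0.5000 | (1,6) | tMaxX 0.4272 tMaxY 1.1200 | tΔX 1.1547 tΔY 2.0000
    t=0.4272 [x] (2,6) — stop
  → r_5 = 0.4272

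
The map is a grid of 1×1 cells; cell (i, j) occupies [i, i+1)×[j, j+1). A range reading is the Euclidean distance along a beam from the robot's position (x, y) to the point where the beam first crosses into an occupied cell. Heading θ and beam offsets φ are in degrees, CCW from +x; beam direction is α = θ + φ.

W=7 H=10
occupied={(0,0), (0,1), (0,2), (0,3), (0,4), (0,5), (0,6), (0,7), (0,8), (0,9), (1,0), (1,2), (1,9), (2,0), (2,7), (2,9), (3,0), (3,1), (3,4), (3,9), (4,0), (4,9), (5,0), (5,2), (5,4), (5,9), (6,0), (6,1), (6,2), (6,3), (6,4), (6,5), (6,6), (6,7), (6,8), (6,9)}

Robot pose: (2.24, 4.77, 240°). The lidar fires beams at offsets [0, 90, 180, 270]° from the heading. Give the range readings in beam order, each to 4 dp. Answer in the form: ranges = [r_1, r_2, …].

ranges = [2.0438, 0.8776, 4.8844, 1.4318]

beam 1: φ=0°, α=240°
  direction (-0.5000, -0.8660); cell (2,4); t to first gridline: x 0.4800, y 0.8891 (then +2.0000 / +1.1547)
    (1,4) via x @ 0.4800
    (1,3) via y @ 0.8891
    (1,2) via y @ 2.0438  # hit
  → r_1 = 2.0438
beam 2: φ=90°, α=330°
  direction (0.8660, -0.5000); cell (2,4); t to first gridline: x 0.8776, y 1.5400 (then +1.1547 / +2.0000)
    (3,4) via x @ 0.8776  # hit
  → r_2 = 0.8776
beam 3: φ=180°, α=60°
  direction (0.5000, 0.8660); cell (2,4); t to first gridline: x 1.5200, y 0.2656 (then +2.0000 / +1.1547)
    (2,5) via y @ 0.2656
    (2,6) via y @ 1.4203
    (3,6) via x @ 1.5200
    (3,7) via y @ 2.5750
    (4,7) via x @ 3.5200
    (4,8) via y @ 3.7297
    (4,9) via y @ 4.8844  # hit
  → r_3 = 4.8844
beam 4: φ=270°, α=150°
  direction (-0.8660, 0.5000); cell (2,4); t to first gridline: x 0.2771, y 0.4600 (then +1.1547 / +2.0000)
    (1,4) via x @ 0.2771
    (1,5) via y @ 0.4600
    (0,5) via x @ 1.4318  # hit
  → r_4 = 1.4318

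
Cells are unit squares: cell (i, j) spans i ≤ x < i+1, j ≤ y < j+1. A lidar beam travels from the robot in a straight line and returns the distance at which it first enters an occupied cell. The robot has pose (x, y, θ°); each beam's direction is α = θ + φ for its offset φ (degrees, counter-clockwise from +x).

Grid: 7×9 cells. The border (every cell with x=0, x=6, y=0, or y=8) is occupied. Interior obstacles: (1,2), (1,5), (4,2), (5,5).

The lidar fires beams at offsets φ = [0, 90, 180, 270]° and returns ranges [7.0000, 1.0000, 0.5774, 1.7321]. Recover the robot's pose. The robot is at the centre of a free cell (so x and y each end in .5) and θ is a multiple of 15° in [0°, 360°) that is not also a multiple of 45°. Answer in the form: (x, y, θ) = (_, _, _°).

Candidates: 31 free-cell centres × 16 headings = 496 poses. Raycast each; keep the one whose scan matches to 4 dp.
  (5.5, 7.5, 15°): beam 1 = 0.5176 ≠ 7.0000 ✗
  (4.5, 6.5, 210°): beam 1 = 2.8868 ≠ 7.0000 ✗
  (1.5, 1.5, 15°): beam 1 = 2.5882 ≠ 7.0000 ✗
  …
  (2.5, 7.5, 300°): r_1=7.0000, r_2=1.0000, r_3=0.5774, r_4=1.7321 — all match ✓
Only this pose fits every beam.

(x, y, θ) = (2.5, 7.5, 300°)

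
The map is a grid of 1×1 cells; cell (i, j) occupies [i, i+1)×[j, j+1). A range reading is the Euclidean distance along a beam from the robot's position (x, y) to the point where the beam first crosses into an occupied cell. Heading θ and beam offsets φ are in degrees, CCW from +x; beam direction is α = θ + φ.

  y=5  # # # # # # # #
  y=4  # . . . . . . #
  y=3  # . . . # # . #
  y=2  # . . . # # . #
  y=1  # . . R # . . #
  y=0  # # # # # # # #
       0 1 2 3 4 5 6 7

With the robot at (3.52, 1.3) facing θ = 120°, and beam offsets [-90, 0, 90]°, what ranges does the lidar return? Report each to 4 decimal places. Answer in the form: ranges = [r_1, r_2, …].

ranges = [0.5543, 4.2724, 0.6000]

beam 1: φ=-90°, α=30°
  d=(0.8660,0.5000)  start (3,1)  tX=0.5543 tY=1.4000  stride 1/|dx|=1.1547 1/|dy|=2.0000
    cross x-line → (4,1), t=0.5543 (wall)
  → r_1 = 0.5543
beam 2: φ=0°, α=120°
  d=(-0.5000,0.8660)  start (3,1)  tX=1.0400 tY=0.8083  stride 1/|dx|=2.0000 1/|dy|=1.1547
    cross y-line → (3,2), t=0.8083
    cross x-line → (2,2), t=1.0400
    cross y-line → (2,3), t=1.9630
    cross x-line → (1,3), t=3.0400
    cross y-line → (1,4), t=3.1177
    cross y-line → (1,5), t=4.2724 (wall)
  → r_2 = 4.2724
beam 3: φ=90°, α=210°
  d=(-0.8660,-0.5000)  start (3,1)  tX=0.6004 tY=0.6000  stride 1/|dx|=1.1547 1/|dy|=2.0000
    cross y-line → (3,0), t=0.6000 (wall)
  → r_3 = 0.6000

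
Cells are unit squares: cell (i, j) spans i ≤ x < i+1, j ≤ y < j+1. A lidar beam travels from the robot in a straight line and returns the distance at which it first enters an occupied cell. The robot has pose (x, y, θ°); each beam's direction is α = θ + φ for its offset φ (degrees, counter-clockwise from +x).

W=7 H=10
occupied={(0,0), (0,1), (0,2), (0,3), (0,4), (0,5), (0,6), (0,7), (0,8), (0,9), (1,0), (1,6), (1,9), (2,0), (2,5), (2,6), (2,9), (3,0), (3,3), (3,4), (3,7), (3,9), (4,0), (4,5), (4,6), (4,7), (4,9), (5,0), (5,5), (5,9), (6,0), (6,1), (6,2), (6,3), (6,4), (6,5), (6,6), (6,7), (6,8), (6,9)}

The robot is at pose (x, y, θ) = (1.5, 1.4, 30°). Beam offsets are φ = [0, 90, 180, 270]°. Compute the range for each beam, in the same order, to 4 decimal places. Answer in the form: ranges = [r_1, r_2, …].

ranges = [5.1962, 1.0000, 0.5774, 0.4619]

beam 1: φ=0°, α=30°
  dir = (cos 30°, sin 30°) = (0.8660, 0.5000); from cell (1,1)
  next x-line at t=0.5774, next y-line at t=1.2000; Δt_x=1.1547, Δt_y=2.0000
    x: enter (2,1) at t=0.5774
    y: enter (2,2) at t=1.2000
    x: enter (3,2) at t=1.7321
    x: enter (4,2) at t=2.8868
    y: enter (4,3) at t=3.2000
    x: enter (5,3) at t=4.0415
    x: enter (6,3) at t=5.1962 ← occupied
  → r_1 = 5.1962
beam 2: φ=90°, α=120°
  dir = (cos 120°, sin 120°) = (-0.5000, 0.8660); from cell (1,1)
  next x-line at t=1.0000, next y-line at t=0.6928; Δt_x=2.0000, Δt_y=1.1547
    y: enter (1,2) at t=0.6928
    x: enter (0,2) at t=1.0000 ← occupied
  → r_2 = 1.0000
beam 3: φ=180°, α=210°
  dir = (cos 210°, sin 210°) = (-0.8660, -0.5000); from cell (1,1)
  next x-line at t=0.5774, next y-line at t=0.8000; Δt_x=1.1547, Δt_y=2.0000
    x: enter (0,1) at t=0.5774 ← occupied
  → r_3 = 0.5774
beam 4: φ=270°, α=300°
  dir = (cos 300°, sin 300°) = (0.5000, -0.8660); from cell (1,1)
  next x-line at t=1.0000, next y-line at t=0.4619; Δt_x=2.0000, Δt_y=1.1547
    y: enter (1,0) at t=0.4619 ← occupied
  → r_4 = 0.4619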